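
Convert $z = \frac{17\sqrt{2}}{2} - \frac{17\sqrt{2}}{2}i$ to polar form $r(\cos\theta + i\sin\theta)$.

r = |z| = sqrt(a^2 + b^2) = sqrt((17*sqrt(2)/2)^2 + (-17*sqrt(2)/2)^2) = sqrt(289/2 + 289/2) = sqrt(289) = 17
θ = arctan(b/a) = arctan(-12.0208/12.0208) (quadrant-adjusted) = 315°
z = 17(cos 315° + i sin 315°)


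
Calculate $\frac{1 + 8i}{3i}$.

Multiply numerator and denominator by conjugate (-3i):
= (1 + 8i)(-3i) / (0^2 + 3^2)
= (24 - 3i) / 9
Divide through by 3: (8 - i) / 3
= 8/3 - (1/3)i


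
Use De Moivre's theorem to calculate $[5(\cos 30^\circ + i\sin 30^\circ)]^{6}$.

By De Moivre: z^n = r^n(cos(nθ) + i sin(nθ))
= 5^6(cos(6*30°) + i sin(6*30°))
= 15625(cos 180° + i sin 180°)
= -15625


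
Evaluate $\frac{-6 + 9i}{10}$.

Divisor is real, so divide each part by 10:
= -3/5 + (9/10)i


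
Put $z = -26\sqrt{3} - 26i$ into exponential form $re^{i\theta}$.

r = |z| = sqrt((-26*sqrt(3))^2 + (-26)^2) = sqrt(2028 + 676) = sqrt(2704) = 52
θ = arctan(b/a) = arctan(-26/-45.0333) (quadrant-adjusted) = -150° = -5π/6
z = 52e^(-i*5π/6)


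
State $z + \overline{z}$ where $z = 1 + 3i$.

z + conjugate(z) = (a + bi) + (a - bi) = 2a
= 2 * 1 = 2


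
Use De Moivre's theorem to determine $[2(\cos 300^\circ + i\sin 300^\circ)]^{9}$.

By De Moivre: z^n = r^n(cos(nθ) + i sin(nθ))
= 2^9(cos(9*300°) + i sin(9*300°))
= 512(cos 180° + i sin 180°)
= -512


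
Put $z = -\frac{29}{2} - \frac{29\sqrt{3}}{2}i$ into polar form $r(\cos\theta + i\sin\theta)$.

r = |z| = sqrt(a^2 + b^2) = sqrt((-29/2)^2 + (-29*sqrt(3)/2)^2) = sqrt(841/4 + 2523/4) = sqrt(841) = 29
θ = arctan(b/a) = arctan(-25.1147/-14.5) (quadrant-adjusted) = 240°
z = 29(cos 240° + i sin 240°)


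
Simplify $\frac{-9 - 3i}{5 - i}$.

Multiply numerator and denominator by conjugate (5 + i):
= (-9 - 3i)(5 + i) / (5^2 + (-1)^2)
= (-42 - 24i) / 26
Divide through by 2: (-21 - 12i) / 13
= -21/13 - (12/13)i


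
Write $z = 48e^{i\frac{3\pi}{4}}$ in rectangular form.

a = r cos θ = 48 * -sqrt(2)/2 = -24*sqrt(2)
b = r sin θ = 48 * sqrt(2)/2 = 24*sqrt(2)
z = -24*sqrt(2) + 24*sqrt(2)i


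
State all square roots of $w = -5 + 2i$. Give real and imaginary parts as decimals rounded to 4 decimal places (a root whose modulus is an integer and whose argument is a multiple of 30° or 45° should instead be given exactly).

|w| = sqrt(29) ≈ 5.385165, arg(w) ≈ 158.198591°
Root modulus = sqrt(29)^(1/2) ≈ 2.320596
Root arguments: θ_k = (arg(w) + 360°k)/2 for k = 0, 1, ..., 1
Compute each root as (root modulus)(cos θ_k + i sin θ_k) using full-precision intermediates, then round to 4 decimal places.
Roots: 0.4388 + 2.2787i, -0.4388 - 2.2787i


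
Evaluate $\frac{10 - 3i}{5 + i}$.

Multiply numerator and denominator by conjugate (5 - i):
= (10 - 3i)(5 - i) / (5^2 + 1^2)
= (47 - 25i) / 26
= 47/26 - (25/26)i


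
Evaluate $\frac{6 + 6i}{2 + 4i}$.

Multiply numerator and denominator by conjugate (2 - 4i):
= (6 + 6i)(2 - 4i) / (2^2 + 4^2)
= (36 - 12i) / 20
Divide through by 4: (9 - 3i) / 5
= 9/5 - (3/5)i


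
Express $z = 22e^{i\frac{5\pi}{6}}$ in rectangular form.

a = r cos θ = 22 * -sqrt(3)/2 = -11*sqrt(3)
b = r sin θ = 22 * 1/2 = 11
z = -11*sqrt(3) + 11i


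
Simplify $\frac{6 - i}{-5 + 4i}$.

Multiply numerator and denominator by conjugate (-5 - 4i):
= (6 - i)(-5 - 4i) / ((-5)^2 + 4^2)
= (-34 - 19i) / 41
= -34/41 - (19/41)i


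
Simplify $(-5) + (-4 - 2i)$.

(-5 + (-4)) + (0 + (-2))i = -9 - 2i


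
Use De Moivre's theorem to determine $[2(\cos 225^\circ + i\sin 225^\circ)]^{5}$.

By De Moivre: z^n = r^n(cos(nθ) + i sin(nθ))
= 2^5(cos(5*225°) + i sin(5*225°))
= 32(cos 45° + i sin 45°)
= 16*sqrt(2) + 16*sqrt(2)i


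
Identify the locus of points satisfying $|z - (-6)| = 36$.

|z - z0| = r describes a circle centered at z0 with radius r
Here z0 = -6 and r = 36
Locus: Circle centered at (-6, 0) with radius 36


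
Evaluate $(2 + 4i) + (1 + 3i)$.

(2 + 1) + (4 + 3)i = 3 + 7i


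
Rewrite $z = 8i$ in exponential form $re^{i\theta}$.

r = |z| = sqrt((0)^2 + (8)^2) = sqrt(0 + 64) = sqrt(64) = 8
a = 0 and b > 0, so z lies on the positive imaginary axis: θ = 90° = π/2
z = 8e^(i*π/2)


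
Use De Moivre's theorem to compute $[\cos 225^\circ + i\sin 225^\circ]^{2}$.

By De Moivre: z^n = r^n(cos(nθ) + i sin(nθ))
= 1^2(cos(2*225°) + i sin(2*225°))
= 1(cos 90° + i sin 90°)
= i


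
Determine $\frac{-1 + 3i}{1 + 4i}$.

Multiply numerator and denominator by conjugate (1 - 4i):
= (-1 + 3i)(1 - 4i) / (1^2 + 4^2)
= (11 + 7i) / 17
= 11/17 + (7/17)i


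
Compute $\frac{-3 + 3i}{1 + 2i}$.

Multiply numerator and denominator by conjugate (1 - 2i):
= (-3 + 3i)(1 - 2i) / (1^2 + 2^2)
= (3 + 9i) / 5
= 3/5 + (9/5)i


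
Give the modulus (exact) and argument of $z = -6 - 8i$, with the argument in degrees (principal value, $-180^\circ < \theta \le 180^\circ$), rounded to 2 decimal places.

|z| = sqrt((-6)^2 + (-8)^2) = 10
arg(z) = arctan(b/a) = arctan(-8/-6) (quadrant-adjusted) = -126.87°


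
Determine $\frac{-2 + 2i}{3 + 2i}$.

Multiply numerator and denominator by conjugate (3 - 2i):
= (-2 + 2i)(3 - 2i) / (3^2 + 2^2)
= (-2 + 10i) / 13
= -2/13 + (10/13)i


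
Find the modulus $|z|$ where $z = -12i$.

|z| = sqrt(a^2 + b^2) = sqrt(0^2 + (-12)^2) = sqrt(144) = 12


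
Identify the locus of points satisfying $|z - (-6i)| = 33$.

|z - z0| = r describes a circle centered at z0 with radius r
Here z0 = -6i and r = 33
Locus: Circle centered at (0, -6) with radius 33


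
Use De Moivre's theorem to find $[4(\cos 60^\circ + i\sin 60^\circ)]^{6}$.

By De Moivre: z^n = r^n(cos(nθ) + i sin(nθ))
= 4^6(cos(6*60°) + i sin(6*60°))
= 4096(cos 0° + i sin 0°)
= 4096


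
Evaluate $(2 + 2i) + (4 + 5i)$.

(2 + 4) + (2 + 5)i = 6 + 7i


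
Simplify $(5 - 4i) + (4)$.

(5 + 4) + (-4 + 0)i = 9 - 4i


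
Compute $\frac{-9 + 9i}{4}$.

Divisor is real, so divide each part by 4:
= -9/4 + (9/4)i


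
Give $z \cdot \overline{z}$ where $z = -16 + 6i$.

z * conjugate(z) = |z|^2 = a^2 + b^2
= (-16)^2 + 6^2 = 292


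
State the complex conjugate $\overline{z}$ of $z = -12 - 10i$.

If z = a + bi, then conjugate(z) = a - bi
conjugate(-12 - 10i) = -12 + 10i


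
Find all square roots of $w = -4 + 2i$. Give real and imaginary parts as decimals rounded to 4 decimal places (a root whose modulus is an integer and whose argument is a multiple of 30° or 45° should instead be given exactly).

|w| = sqrt(20) ≈ 4.472136, arg(w) ≈ 153.434949°
Root modulus = sqrt(20)^(1/2) ≈ 2.114743
Root arguments: θ_k = (arg(w) + 360°k)/2 for k = 0, 1, ..., 1
Compute each root as (root modulus)(cos θ_k + i sin θ_k) using full-precision intermediates, then round to 4 decimal places.
Roots: 0.4859 + 2.0582i, -0.4859 - 2.0582i


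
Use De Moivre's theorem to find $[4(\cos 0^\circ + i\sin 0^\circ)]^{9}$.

By De Moivre: z^n = r^n(cos(nθ) + i sin(nθ))
= 4^9(cos(9*0°) + i sin(9*0°))
= 262144(cos 0° + i sin 0°)
= 262144


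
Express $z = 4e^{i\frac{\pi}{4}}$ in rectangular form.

a = r cos θ = 4 * sqrt(2)/2 = 2*sqrt(2)
b = r sin θ = 4 * sqrt(2)/2 = 2*sqrt(2)
z = 2*sqrt(2) + 2*sqrt(2)i


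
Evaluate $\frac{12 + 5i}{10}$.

Divisor is real, so divide each part by 10:
= 6/5 + (1/2)i


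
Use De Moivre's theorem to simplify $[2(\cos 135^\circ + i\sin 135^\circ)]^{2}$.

By De Moivre: z^n = r^n(cos(nθ) + i sin(nθ))
= 2^2(cos(2*135°) + i sin(2*135°))
= 4(cos 270° + i sin 270°)
= -4i


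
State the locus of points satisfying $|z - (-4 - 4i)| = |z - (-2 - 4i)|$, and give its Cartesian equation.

|z - z1| = |z - z2| means z is equidistant from z1 and z2,
i.e. the perpendicular bisector of the segment from (-4, -4) to (-2, -4) (midpoint (-3, -4)).
With z = x + yi, square both sides:
(x - (-4))^2 + (y - (-4))^2 = (x - (-2))^2 + (y - (-4))^2
The x^2 and y^2 terms cancel: 4x + 0y = 20 - 32 = -12
Simplify: x = -3
Locus: Perpendicular bisector of the segment from (-4, -4) to (-2, -4): the line x = -3


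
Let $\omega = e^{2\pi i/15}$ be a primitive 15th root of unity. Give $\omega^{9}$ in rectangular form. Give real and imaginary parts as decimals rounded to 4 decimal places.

ω^9 = e^(2πi·9/15) = e^(i·6π/5)
= cos(6π/5) + i sin(6π/5)
= -0.8090 - 0.5878i


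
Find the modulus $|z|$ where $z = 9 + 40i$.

|z| = sqrt(a^2 + b^2) = sqrt(9^2 + 40^2) = sqrt(1681) = 41


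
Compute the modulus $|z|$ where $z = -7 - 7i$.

|z| = sqrt(a^2 + b^2) = sqrt((-7)^2 + (-7)^2) = sqrt(98) = sqrt(98)


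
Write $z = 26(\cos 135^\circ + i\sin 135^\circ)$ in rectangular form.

a = r cos θ = 26 * -sqrt(2)/2 = -13*sqrt(2)
b = r sin θ = 26 * sqrt(2)/2 = 13*sqrt(2)
z = -13*sqrt(2) + 13*sqrt(2)i


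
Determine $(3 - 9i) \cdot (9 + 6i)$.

(a1*a2 - b1*b2) + (a1*b2 + b1*a2)i
= (27 - (-54)) + (18 + (-81))i
= 81 - 63i


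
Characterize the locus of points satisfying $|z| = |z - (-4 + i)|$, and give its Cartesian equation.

|z - z1| = |z - z2| means z is equidistant from z1 and z2,
i.e. the perpendicular bisector of the segment from (0, 0) to (-4, 1) (midpoint (-2, 1/2)).
With z = x + yi, square both sides:
(x - 0)^2 + (y - 0)^2 = (x - (-4))^2 + (y - 1)^2
The x^2 and y^2 terms cancel: -8x + 2y = 17 - 0 = 17
Simplify: 8x - 2y = -17
Locus: Perpendicular bisector of the segment from (0, 0) to (-4, 1): the line 8x - 2y = -17


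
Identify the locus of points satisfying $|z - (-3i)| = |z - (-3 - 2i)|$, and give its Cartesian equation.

|z - z1| = |z - z2| means z is equidistant from z1 and z2,
i.e. the perpendicular bisector of the segment from (0, -3) to (-3, -2) (midpoint (-3/2, -5/2)).
With z = x + yi, square both sides:
(x - 0)^2 + (y - (-3))^2 = (x - (-3))^2 + (y - (-2))^2
The x^2 and y^2 terms cancel: -6x + 2y = 13 - 9 = 4
Simplify: 3x - y = -2
Locus: Perpendicular bisector of the segment from (0, -3) to (-3, -2): the line 3x - y = -2


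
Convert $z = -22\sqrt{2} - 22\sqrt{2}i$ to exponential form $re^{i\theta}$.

r = |z| = sqrt((-22*sqrt(2))^2 + (-22*sqrt(2))^2) = sqrt(968 + 968) = sqrt(1936) = 44
θ = arctan(b/a) = arctan(-31.1127/-31.1127) (quadrant-adjusted) = 225° = 5π/4
z = 44e^(i*5π/4)


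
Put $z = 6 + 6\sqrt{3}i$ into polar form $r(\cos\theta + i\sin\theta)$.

r = |z| = sqrt(a^2 + b^2) = sqrt((6)^2 + (6*sqrt(3))^2) = sqrt(36 + 108) = sqrt(144) = 12
θ = arctan(b/a) = arctan(10.3923/6) (quadrant-adjusted) = 60°
z = 12(cos 60° + i sin 60°)


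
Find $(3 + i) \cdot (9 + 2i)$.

(a1*a2 - b1*b2) + (a1*b2 + b1*a2)i
= (27 - 2) + (6 + 9)i
= 25 + 15i


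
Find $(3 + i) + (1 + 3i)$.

(3 + 1) + (1 + 3)i = 4 + 4i


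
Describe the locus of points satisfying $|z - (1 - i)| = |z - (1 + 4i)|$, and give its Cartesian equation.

|z - z1| = |z - z2| means z is equidistant from z1 and z2,
i.e. the perpendicular bisector of the segment from (1, -1) to (1, 4) (midpoint (1, 3/2)).
With z = x + yi, square both sides:
(x - 1)^2 + (y - (-1))^2 = (x - 1)^2 + (y - 4)^2
The x^2 and y^2 terms cancel: 0x + 10y = 17 - 2 = 15
Simplify: y = 3/2
Locus: Perpendicular bisector of the segment from (1, -1) to (1, 4): the line y = 3/2


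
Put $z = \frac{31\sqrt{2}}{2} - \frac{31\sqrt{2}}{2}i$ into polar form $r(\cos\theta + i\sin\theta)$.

r = |z| = sqrt(a^2 + b^2) = sqrt((31*sqrt(2)/2)^2 + (-31*sqrt(2)/2)^2) = sqrt(961/2 + 961/2) = sqrt(961) = 31
θ = arctan(b/a) = arctan(-21.9203/21.9203) (quadrant-adjusted) = 315°
z = 31(cos 315° + i sin 315°)


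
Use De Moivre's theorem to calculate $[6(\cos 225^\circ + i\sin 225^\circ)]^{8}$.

By De Moivre: z^n = r^n(cos(nθ) + i sin(nθ))
= 6^8(cos(8*225°) + i sin(8*225°))
= 1679616(cos 0° + i sin 0°)
= 1679616


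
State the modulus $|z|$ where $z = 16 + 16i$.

|z| = sqrt(a^2 + b^2) = sqrt(16^2 + 16^2) = sqrt(512) = sqrt(512)


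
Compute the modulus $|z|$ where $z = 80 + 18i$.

|z| = sqrt(a^2 + b^2) = sqrt(80^2 + 18^2) = sqrt(6724) = 82


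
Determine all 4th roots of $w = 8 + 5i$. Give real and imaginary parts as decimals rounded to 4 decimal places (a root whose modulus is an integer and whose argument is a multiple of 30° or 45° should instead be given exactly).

|w| = sqrt(89) ≈ 9.433981, arg(w) ≈ 32.005383°
Root modulus = sqrt(89)^(1/4) ≈ 1.752563
Root arguments: θ_k = (arg(w) + 360°k)/4 for k = 0, 1, ..., 3
Compute each root as (root modulus)(cos θ_k + i sin θ_k) using full-precision intermediates, then round to 4 decimal places.
Roots: 1.7355 + 0.2440i, -0.2440 + 1.7355i, -1.7355 - 0.2440i, 0.2440 - 1.7355i


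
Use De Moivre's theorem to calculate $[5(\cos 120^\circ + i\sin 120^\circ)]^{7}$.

By De Moivre: z^n = r^n(cos(nθ) + i sin(nθ))
= 5^7(cos(7*120°) + i sin(7*120°))
= 78125(cos 120° + i sin 120°)
= -78125/2 + (78125*sqrt(3)/2)i


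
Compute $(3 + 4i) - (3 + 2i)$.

(3 - 3) + (4 - 2)i = 2i


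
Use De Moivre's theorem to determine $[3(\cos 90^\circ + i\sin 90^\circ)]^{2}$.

By De Moivre: z^n = r^n(cos(nθ) + i sin(nθ))
= 3^2(cos(2*90°) + i sin(2*90°))
= 9(cos 180° + i sin 180°)
= -9


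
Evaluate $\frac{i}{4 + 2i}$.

Multiply numerator and denominator by conjugate (4 - 2i):
= (i)(4 - 2i) / (4^2 + 2^2)
= (2 + 4i) / 20
Divide through by 2: (1 + 2i) / 10
= 1/10 + (1/5)i


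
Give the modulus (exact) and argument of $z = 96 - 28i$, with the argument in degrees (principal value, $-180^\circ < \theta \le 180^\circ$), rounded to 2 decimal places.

|z| = sqrt(96^2 + (-28)^2) = 100
arg(z) = arctan(b/a) = arctan(-28/96) (quadrant-adjusted) = -16.26°


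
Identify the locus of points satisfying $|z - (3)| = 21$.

|z - z0| = r describes a circle centered at z0 with radius r
Here z0 = 3 and r = 21
Locus: Circle centered at (3, 0) with radius 21


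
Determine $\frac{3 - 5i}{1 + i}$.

Multiply numerator and denominator by conjugate (1 - i):
= (3 - 5i)(1 - i) / (1^2 + 1^2)
= (-2 - 8i) / 2
= -1 - 4i


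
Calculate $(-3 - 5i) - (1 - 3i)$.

(-3 - 1) + (-5 - (-3))i = -4 - 2i


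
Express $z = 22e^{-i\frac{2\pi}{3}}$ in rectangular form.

a = r cos θ = 22 * -1/2 = -11
b = r sin θ = 22 * -sqrt(3)/2 = -11*sqrt(3)
z = -11 - 11*sqrt(3)i


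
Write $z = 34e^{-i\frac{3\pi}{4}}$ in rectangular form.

a = r cos θ = 34 * -sqrt(2)/2 = -17*sqrt(2)
b = r sin θ = 34 * -sqrt(2)/2 = -17*sqrt(2)
z = -17*sqrt(2) - 17*sqrt(2)i


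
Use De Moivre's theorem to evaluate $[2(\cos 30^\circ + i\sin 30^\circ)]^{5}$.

By De Moivre: z^n = r^n(cos(nθ) + i sin(nθ))
= 2^5(cos(5*30°) + i sin(5*30°))
= 32(cos 150° + i sin 150°)
= -16*sqrt(3) + 16i


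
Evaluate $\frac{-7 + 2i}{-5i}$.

Multiply numerator and denominator by conjugate (5i):
= (-7 + 2i)(5i) / (0^2 + (-5)^2)
= (-10 - 35i) / 25
Divide through by 5: (-2 - 7i) / 5
= -2/5 - (7/5)i


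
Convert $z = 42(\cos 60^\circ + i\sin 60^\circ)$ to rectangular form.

a = r cos θ = 42 * 1/2 = 21
b = r sin θ = 42 * sqrt(3)/2 = 21*sqrt(3)
z = 21 + 21*sqrt(3)i


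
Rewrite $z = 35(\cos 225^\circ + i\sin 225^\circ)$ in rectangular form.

a = r cos θ = 35 * -sqrt(2)/2 = -35*sqrt(2)/2
b = r sin θ = 35 * -sqrt(2)/2 = -35*sqrt(2)/2
z = -35*sqrt(2)/2 - (35*sqrt(2)/2)i


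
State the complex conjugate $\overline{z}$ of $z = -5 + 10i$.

If z = a + bi, then conjugate(z) = a - bi
conjugate(-5 + 10i) = -5 - 10i


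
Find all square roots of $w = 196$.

|w| = 196, arg(w) = 0°
Root modulus = 196^(1/2) = 14
Root arguments: θ_k = (0° + 360°k)/2 for k = 0, 1, ..., 1
Roots: 14, -14


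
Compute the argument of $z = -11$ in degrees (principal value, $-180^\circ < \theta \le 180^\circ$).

b = 0 and a < 0, so z lies on the negative real axis: θ = 180°


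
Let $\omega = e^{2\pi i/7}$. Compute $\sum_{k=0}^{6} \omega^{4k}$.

Let ζ = ω^4 = e^(2πi·4/7). Since 7 ∤ 4, ζ ≠ 1.
Sum = Σ_{k=0}^{6} ζ^k = (ζ^7 - 1)/(ζ - 1) = (ω^{4·7} - 1)/(ζ - 1) = (1 - 1)/(ζ - 1) = 0


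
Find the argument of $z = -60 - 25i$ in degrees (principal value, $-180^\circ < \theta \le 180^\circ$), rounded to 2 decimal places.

θ = arctan(b/a) = arctan(-25/-60) (quadrant-adjusted) = -157.38°


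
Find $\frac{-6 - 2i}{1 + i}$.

Multiply numerator and denominator by conjugate (1 - i):
= (-6 - 2i)(1 - i) / (1^2 + 1^2)
= (-8 + 4i) / 2
= -4 + 2i


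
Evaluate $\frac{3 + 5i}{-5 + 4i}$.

Multiply numerator and denominator by conjugate (-5 - 4i):
= (3 + 5i)(-5 - 4i) / ((-5)^2 + 4^2)
= (5 - 37i) / 41
= 5/41 - (37/41)i


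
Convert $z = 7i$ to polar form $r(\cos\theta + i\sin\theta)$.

r = |z| = sqrt(a^2 + b^2) = sqrt((0)^2 + (7)^2) = sqrt(0 + 49) = sqrt(49) = 7
a = 0 and b > 0, so z lies on the positive imaginary axis: θ = 90°
z = 7(cos 90° + i sin 90°)


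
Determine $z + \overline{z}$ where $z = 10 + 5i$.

z + conjugate(z) = (a + bi) + (a - bi) = 2a
= 2 * 10 = 20


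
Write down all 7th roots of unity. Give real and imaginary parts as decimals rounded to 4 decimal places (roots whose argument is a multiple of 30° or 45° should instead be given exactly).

ω_k = e^(2πik/7) = cos(2πk/7) + i sin(2πk/7) for k = 0, 1, ..., 6
Roots: 1, 0.6235 + 0.7818i, -0.2225 + 0.9749i, -0.9010 + 0.4339i, -0.9010 - 0.4339i, -0.2225 - 0.9749i, 0.6235 - 0.7818i


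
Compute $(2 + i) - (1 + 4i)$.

(2 - 1) + (1 - 4)i = 1 - 3i


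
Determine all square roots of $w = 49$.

|w| = 49, arg(w) = 0°
Root modulus = 49^(1/2) = 7
Root arguments: θ_k = (0° + 360°k)/2 for k = 0, 1, ..., 1
Roots: 7, -7


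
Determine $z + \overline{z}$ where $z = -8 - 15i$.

z + conjugate(z) = (a + bi) + (a - bi) = 2a
= 2 * (-8) = -16


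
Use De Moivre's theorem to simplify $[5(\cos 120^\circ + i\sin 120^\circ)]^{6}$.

By De Moivre: z^n = r^n(cos(nθ) + i sin(nθ))
= 5^6(cos(6*120°) + i sin(6*120°))
= 15625(cos 0° + i sin 0°)
= 15625


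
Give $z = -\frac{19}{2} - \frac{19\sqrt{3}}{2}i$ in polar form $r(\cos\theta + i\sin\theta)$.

r = |z| = sqrt(a^2 + b^2) = sqrt((-19/2)^2 + (-19*sqrt(3)/2)^2) = sqrt(361/4 + 1083/4) = sqrt(361) = 19
θ = arctan(b/a) = arctan(-16.4545/-9.5) (quadrant-adjusted) = 240°
z = 19(cos 240° + i sin 240°)


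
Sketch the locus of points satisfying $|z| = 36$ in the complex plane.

|z| = 36 means sqrt(x^2 + y^2) = 36
This is a circle of radius 36 centered at the origin


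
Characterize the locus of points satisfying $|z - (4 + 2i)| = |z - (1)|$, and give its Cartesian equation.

|z - z1| = |z - z2| means z is equidistant from z1 and z2,
i.e. the perpendicular bisector of the segment from (4, 2) to (1, 0) (midpoint (5/2, 1)).
With z = x + yi, square both sides:
(x - 4)^2 + (y - 2)^2 = (x - 1)^2 + (y - 0)^2
The x^2 and y^2 terms cancel: -6x + (-4)y = 1 - 20 = -19
Simplify: 6x + 4y = 19
Locus: Perpendicular bisector of the segment from (4, 2) to (1, 0): the line 6x + 4y = 19


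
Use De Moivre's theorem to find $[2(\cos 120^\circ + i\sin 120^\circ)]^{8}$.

By De Moivre: z^n = r^n(cos(nθ) + i sin(nθ))
= 2^8(cos(8*120°) + i sin(8*120°))
= 256(cos 240° + i sin 240°)
= -128 - 128*sqrt(3)i


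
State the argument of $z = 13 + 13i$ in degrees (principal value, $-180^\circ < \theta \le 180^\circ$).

θ = arctan(b/a) = arctan(13/13) (quadrant-adjusted) = 45°


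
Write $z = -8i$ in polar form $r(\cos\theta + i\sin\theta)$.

r = |z| = sqrt(a^2 + b^2) = sqrt((0)^2 + (-8)^2) = sqrt(0 + 64) = sqrt(64) = 8
a = 0 and b < 0, so z lies on the negative imaginary axis: θ = 270°
z = 8(cos 270° + i sin 270°)


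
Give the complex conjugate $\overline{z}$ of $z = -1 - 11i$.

If z = a + bi, then conjugate(z) = a - bi
conjugate(-1 - 11i) = -1 + 11i


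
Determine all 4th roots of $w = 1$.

|w| = 1, arg(w) = 0°
Root modulus = 1^(1/4) = 1
Root arguments: θ_k = (0° + 360°k)/4 for k = 0, 1, ..., 3
Roots: 1, i, -1, -i


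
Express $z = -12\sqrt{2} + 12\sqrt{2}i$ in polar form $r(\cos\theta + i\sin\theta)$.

r = |z| = sqrt(a^2 + b^2) = sqrt((-12*sqrt(2))^2 + (12*sqrt(2))^2) = sqrt(288 + 288) = sqrt(576) = 24
θ = arctan(b/a) = arctan(16.9706/-16.9706) (quadrant-adjusted) = 135°
z = 24(cos 135° + i sin 135°)


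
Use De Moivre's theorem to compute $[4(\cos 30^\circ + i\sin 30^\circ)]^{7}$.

By De Moivre: z^n = r^n(cos(nθ) + i sin(nθ))
= 4^7(cos(7*30°) + i sin(7*30°))
= 16384(cos 210° + i sin 210°)
= -8192*sqrt(3) - 8192i


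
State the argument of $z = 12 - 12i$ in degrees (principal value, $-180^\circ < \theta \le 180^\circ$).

θ = arctan(b/a) = arctan(-12/12) (quadrant-adjusted) = -45°


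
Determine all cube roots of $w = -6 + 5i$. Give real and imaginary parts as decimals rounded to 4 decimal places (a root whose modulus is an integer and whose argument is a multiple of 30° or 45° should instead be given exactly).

|w| = sqrt(61) ≈ 7.810250, arg(w) ≈ 140.194429°
Root modulus = sqrt(61)^(1/3) ≈ 1.984061
Root arguments: θ_k = (arg(w) + 360°k)/3 for k = 0, 1, ..., 2
Compute each root as (root modulus)(cos θ_k + i sin θ_k) using full-precision intermediates, then round to 4 decimal places.
Roots: 1.3599 + 1.4447i, -1.9311 + 0.4554i, 0.5712 - 1.9001i


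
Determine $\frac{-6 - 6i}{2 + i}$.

Multiply numerator and denominator by conjugate (2 - i):
= (-6 - 6i)(2 - i) / (2^2 + 1^2)
= (-18 - 6i) / 5
= -18/5 - (6/5)i


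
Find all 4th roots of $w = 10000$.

|w| = 10000, arg(w) = 0°
Root modulus = 10000^(1/4) = 10
Root arguments: θ_k = (0° + 360°k)/4 for k = 0, 1, ..., 3
Roots: 10, 10i, -10, -10i


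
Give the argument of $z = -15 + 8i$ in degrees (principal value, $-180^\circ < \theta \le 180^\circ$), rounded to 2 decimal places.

θ = arctan(b/a) = arctan(8/-15) (quadrant-adjusted) = 151.93°


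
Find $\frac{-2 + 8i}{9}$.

Divisor is real, so divide each part by 9:
= -2/9 + (8/9)i


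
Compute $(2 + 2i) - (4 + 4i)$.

(2 - 4) + (2 - 4)i = -2 - 2i


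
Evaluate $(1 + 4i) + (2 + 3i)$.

(1 + 2) + (4 + 3)i = 3 + 7i


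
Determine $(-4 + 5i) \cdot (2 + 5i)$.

(a1*a2 - b1*b2) + (a1*b2 + b1*a2)i
= (-8 - 25) + (-20 + 10)i
= -33 - 10i


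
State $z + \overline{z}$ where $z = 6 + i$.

z + conjugate(z) = (a + bi) + (a - bi) = 2a
= 2 * 6 = 12


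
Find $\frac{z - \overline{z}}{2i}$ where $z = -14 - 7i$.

z - conjugate(z) = 2bi
(z - conjugate(z))/(2i) = 2bi/(2i) = b = -7


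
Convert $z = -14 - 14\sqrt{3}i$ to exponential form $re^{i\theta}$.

r = |z| = sqrt((-14)^2 + (-14*sqrt(3))^2) = sqrt(196 + 588) = sqrt(784) = 28
θ = arctan(b/a) = arctan(-24.2487/-14) (quadrant-adjusted) = -120° = -2π/3
z = 28e^(-i*2π/3)


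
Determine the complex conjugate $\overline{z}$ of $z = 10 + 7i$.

If z = a + bi, then conjugate(z) = a - bi
conjugate(10 + 7i) = 10 - 7i


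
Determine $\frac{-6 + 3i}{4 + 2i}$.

Multiply numerator and denominator by conjugate (4 - 2i):
= (-6 + 3i)(4 - 2i) / (4^2 + 2^2)
= (-18 + 24i) / 20
Divide through by 2: (-9 + 12i) / 10
= -9/10 + (6/5)i


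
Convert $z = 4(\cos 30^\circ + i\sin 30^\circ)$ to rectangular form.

a = r cos θ = 4 * sqrt(3)/2 = 2*sqrt(3)
b = r sin θ = 4 * 1/2 = 2
z = 2*sqrt(3) + 2i


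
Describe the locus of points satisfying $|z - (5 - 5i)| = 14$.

|z - z0| = r describes a circle centered at z0 with radius r
Here z0 = 5 - 5i and r = 14
Locus: Circle centered at (5, -5) with radius 14


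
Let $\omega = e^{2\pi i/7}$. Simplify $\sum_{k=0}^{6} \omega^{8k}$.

Let ζ = ω^8 = e^(2πi·8/7). Since 7 ∤ 8, ζ ≠ 1.
Sum = Σ_{k=0}^{6} ζ^k = (ζ^7 - 1)/(ζ - 1) = (ω^{8·7} - 1)/(ζ - 1) = (1 - 1)/(ζ - 1) = 0


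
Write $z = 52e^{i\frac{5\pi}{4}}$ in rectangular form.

a = r cos θ = 52 * -sqrt(2)/2 = -26*sqrt(2)
b = r sin θ = 52 * -sqrt(2)/2 = -26*sqrt(2)
z = -26*sqrt(2) - 26*sqrt(2)i


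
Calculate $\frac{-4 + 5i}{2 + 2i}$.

Multiply numerator and denominator by conjugate (2 - 2i):
= (-4 + 5i)(2 - 2i) / (2^2 + 2^2)
= (2 + 18i) / 8
Divide through by 2: (1 + 9i) / 4
= 1/4 + (9/4)i


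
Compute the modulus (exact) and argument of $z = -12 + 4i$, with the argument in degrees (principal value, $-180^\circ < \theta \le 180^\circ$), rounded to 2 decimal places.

|z| = sqrt((-12)^2 + 4^2) = sqrt(160)
arg(z) = arctan(b/a) = arctan(4/-12) (quadrant-adjusted) = 161.57°


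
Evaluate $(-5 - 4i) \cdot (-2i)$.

(a1*a2 - b1*b2) + (a1*b2 + b1*a2)i
= (0 - 8) + (10 + 0)i
= -8 + 10i


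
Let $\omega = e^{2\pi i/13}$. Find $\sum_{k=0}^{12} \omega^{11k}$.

Let ζ = ω^11 = e^(2πi·11/13). Since 13 ∤ 11, ζ ≠ 1.
Sum = Σ_{k=0}^{12} ζ^k = (ζ^13 - 1)/(ζ - 1) = (ω^{11·13} - 1)/(ζ - 1) = (1 - 1)/(ζ - 1) = 0


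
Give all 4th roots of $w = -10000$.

|w| = 10000, arg(w) = 180°
Root modulus = 10000^(1/4) = 10
Root arguments: θ_k = (180° + 360°k)/4 for k = 0, 1, ..., 3
Roots: 5*sqrt(2) + 5*sqrt(2)i, -5*sqrt(2) + 5*sqrt(2)i, -5*sqrt(2) - 5*sqrt(2)i, 5*sqrt(2) - 5*sqrt(2)i


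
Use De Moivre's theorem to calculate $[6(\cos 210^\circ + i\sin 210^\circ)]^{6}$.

By De Moivre: z^n = r^n(cos(nθ) + i sin(nθ))
= 6^6(cos(6*210°) + i sin(6*210°))
= 46656(cos 180° + i sin 180°)
= -46656


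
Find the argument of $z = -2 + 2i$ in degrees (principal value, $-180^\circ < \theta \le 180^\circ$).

θ = arctan(b/a) = arctan(2/-2) (quadrant-adjusted) = 135°


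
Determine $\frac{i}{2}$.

Divisor is real, so divide each part by 2:
= 0 + (1/2)i


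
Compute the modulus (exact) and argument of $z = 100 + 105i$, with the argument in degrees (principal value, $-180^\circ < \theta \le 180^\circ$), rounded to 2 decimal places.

|z| = sqrt(100^2 + 105^2) = 145
arg(z) = arctan(b/a) = arctan(105/100) (quadrant-adjusted) = 46.40°


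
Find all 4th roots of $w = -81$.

|w| = 81, arg(w) = 180°
Root modulus = 81^(1/4) = 3
Root arguments: θ_k = (180° + 360°k)/4 for k = 0, 1, ..., 3
Roots: 3*sqrt(2)/2 + (3*sqrt(2)/2)i, -3*sqrt(2)/2 + (3*sqrt(2)/2)i, -3*sqrt(2)/2 - (3*sqrt(2)/2)i, 3*sqrt(2)/2 - (3*sqrt(2)/2)i


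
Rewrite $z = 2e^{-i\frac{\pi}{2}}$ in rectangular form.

a = r cos θ = 2 * 0 = 0
b = r sin θ = 2 * -1 = -2
z = -2i


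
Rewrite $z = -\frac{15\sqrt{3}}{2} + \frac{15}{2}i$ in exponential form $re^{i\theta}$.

r = |z| = sqrt((-15*sqrt(3)/2)^2 + (15/2)^2) = sqrt(675/4 + 225/4) = sqrt(225) = 15
θ = arctan(b/a) = arctan(7.5/-12.9904) (quadrant-adjusted) = 150° = 5π/6
z = 15e^(i*5π/6)


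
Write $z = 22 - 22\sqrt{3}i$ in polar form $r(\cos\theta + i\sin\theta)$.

r = |z| = sqrt(a^2 + b^2) = sqrt((22)^2 + (-22*sqrt(3))^2) = sqrt(484 + 1452) = sqrt(1936) = 44
θ = arctan(b/a) = arctan(-38.1051/22) (quadrant-adjusted) = 300°
z = 44(cos 300° + i sin 300°)


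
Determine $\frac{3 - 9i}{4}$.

Divisor is real, so divide each part by 4:
= 3/4 - (9/4)i


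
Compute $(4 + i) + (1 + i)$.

(4 + 1) + (1 + 1)i = 5 + 2i


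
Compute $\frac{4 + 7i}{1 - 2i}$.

Multiply numerator and denominator by conjugate (1 + 2i):
= (4 + 7i)(1 + 2i) / (1^2 + (-2)^2)
= (-10 + 15i) / 5
= -2 + 3i


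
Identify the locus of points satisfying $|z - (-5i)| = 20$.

|z - z0| = r describes a circle centered at z0 with radius r
Here z0 = -5i and r = 20
Locus: Circle centered at (0, -5) with radius 20


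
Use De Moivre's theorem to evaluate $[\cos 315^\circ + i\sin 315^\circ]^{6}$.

By De Moivre: z^n = r^n(cos(nθ) + i sin(nθ))
= 1^6(cos(6*315°) + i sin(6*315°))
= 1(cos 90° + i sin 90°)
= i


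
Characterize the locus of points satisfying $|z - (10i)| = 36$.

|z - z0| = r describes a circle centered at z0 with radius r
Here z0 = 10i and r = 36
Locus: Circle centered at (0, 10) with radius 36


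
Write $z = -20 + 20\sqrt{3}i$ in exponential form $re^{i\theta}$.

r = |z| = sqrt((-20)^2 + (20*sqrt(3))^2) = sqrt(400 + 1200) = sqrt(1600) = 40
θ = arctan(b/a) = arctan(34.641/-20) (quadrant-adjusted) = 120° = 2π/3
z = 40e^(i*2π/3)


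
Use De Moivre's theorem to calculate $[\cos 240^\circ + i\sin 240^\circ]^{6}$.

By De Moivre: z^n = r^n(cos(nθ) + i sin(nθ))
= 1^6(cos(6*240°) + i sin(6*240°))
= 1(cos 0° + i sin 0°)
= 1


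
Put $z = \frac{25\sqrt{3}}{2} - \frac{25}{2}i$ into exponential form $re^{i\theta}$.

r = |z| = sqrt((25*sqrt(3)/2)^2 + (-25/2)^2) = sqrt(1875/4 + 625/4) = sqrt(625) = 25
θ = arctan(b/a) = arctan(-12.5/21.6506) (quadrant-adjusted) = -30° = -π/6
z = 25e^(-i*π/6)


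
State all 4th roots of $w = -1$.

|w| = 1, arg(w) = 180°
Root modulus = 1^(1/4) = 1
Root arguments: θ_k = (180° + 360°k)/4 for k = 0, 1, ..., 3
Roots: sqrt(2)/2 + (sqrt(2)/2)i, -sqrt(2)/2 + (sqrt(2)/2)i, -sqrt(2)/2 - (sqrt(2)/2)i, sqrt(2)/2 - (sqrt(2)/2)i


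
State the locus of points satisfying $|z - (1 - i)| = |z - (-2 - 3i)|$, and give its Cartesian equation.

|z - z1| = |z - z2| means z is equidistant from z1 and z2,
i.e. the perpendicular bisector of the segment from (1, -1) to (-2, -3) (midpoint (-1/2, -2)).
With z = x + yi, square both sides:
(x - 1)^2 + (y - (-1))^2 = (x - (-2))^2 + (y - (-3))^2
The x^2 and y^2 terms cancel: -6x + (-4)y = 13 - 2 = 11
Simplify: 6x + 4y = -11
Locus: Perpendicular bisector of the segment from (1, -1) to (-2, -3): the line 6x + 4y = -11


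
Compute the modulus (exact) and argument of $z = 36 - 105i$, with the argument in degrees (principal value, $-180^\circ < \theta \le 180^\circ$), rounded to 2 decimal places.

|z| = sqrt(36^2 + (-105)^2) = 111
arg(z) = arctan(b/a) = arctan(-105/36) (quadrant-adjusted) = -71.08°


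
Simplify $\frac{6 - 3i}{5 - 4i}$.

Multiply numerator and denominator by conjugate (5 + 4i):
= (6 - 3i)(5 + 4i) / (5^2 + (-4)^2)
= (42 + 9i) / 41
= 42/41 + (9/41)i


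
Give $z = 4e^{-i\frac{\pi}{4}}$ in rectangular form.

a = r cos θ = 4 * sqrt(2)/2 = 2*sqrt(2)
b = r sin θ = 4 * -sqrt(2)/2 = -2*sqrt(2)
z = 2*sqrt(2) - 2*sqrt(2)i


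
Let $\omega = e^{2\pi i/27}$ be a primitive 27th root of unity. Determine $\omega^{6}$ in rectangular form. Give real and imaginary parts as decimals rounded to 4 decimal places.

ω^6 = e^(2πi·6/27) = e^(i·4π/9)
= cos(4π/9) + i sin(4π/9)
= 0.1736 + 0.9848i


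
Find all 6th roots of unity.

ω_k = e^(2πik/6) = cos(2πk/6) + i sin(2πk/6) for k = 0, 1, ..., 5
Roots: 1, 1/2 + (sqrt(3)/2)i, -1/2 + (sqrt(3)/2)i, -1, -1/2 - (sqrt(3)/2)i, 1/2 - (sqrt(3)/2)i


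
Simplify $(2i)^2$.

(a + bi)^2 = a^2 - b^2 + 2abi
= 0^2 - 2^2 + 2*0*2i
= -4


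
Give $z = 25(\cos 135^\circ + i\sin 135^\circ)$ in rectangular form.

a = r cos θ = 25 * -sqrt(2)/2 = -25*sqrt(2)/2
b = r sin θ = 25 * sqrt(2)/2 = 25*sqrt(2)/2
z = -25*sqrt(2)/2 + (25*sqrt(2)/2)i


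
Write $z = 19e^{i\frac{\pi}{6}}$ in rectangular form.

a = r cos θ = 19 * sqrt(3)/2 = 19*sqrt(3)/2
b = r sin θ = 19 * 1/2 = 19/2
z = 19*sqrt(3)/2 + (19/2)i


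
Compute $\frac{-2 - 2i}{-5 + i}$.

Multiply numerator and denominator by conjugate (-5 - i):
= (-2 - 2i)(-5 - i) / ((-5)^2 + 1^2)
= (8 + 12i) / 26
Divide through by 2: (4 + 6i) / 13
= 4/13 + (6/13)i


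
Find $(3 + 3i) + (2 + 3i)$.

(3 + 2) + (3 + 3)i = 5 + 6i


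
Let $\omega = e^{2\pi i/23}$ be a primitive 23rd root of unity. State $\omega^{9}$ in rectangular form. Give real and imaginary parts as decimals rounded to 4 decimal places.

ω^9 = e^(2πi·9/23) = e^(i·18π/23)
= cos(18π/23) + i sin(18π/23)
= -0.7757 + 0.6311i


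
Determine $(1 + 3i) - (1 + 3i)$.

(1 - 1) + (3 - 3)i = 0


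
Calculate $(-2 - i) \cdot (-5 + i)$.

(a1*a2 - b1*b2) + (a1*b2 + b1*a2)i
= (10 - (-1)) + (-2 + 5)i
= 11 + 3i


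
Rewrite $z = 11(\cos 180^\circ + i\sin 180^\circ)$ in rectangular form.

a = r cos θ = 11 * -1 = -11
b = r sin θ = 11 * 0 = 0
z = -11


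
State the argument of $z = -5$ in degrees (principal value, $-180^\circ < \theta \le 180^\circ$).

b = 0 and a < 0, so z lies on the negative real axis: θ = 180°


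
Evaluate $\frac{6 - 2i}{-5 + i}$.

Multiply numerator and denominator by conjugate (-5 - i):
= (6 - 2i)(-5 - i) / ((-5)^2 + 1^2)
= (-32 + 4i) / 26
Divide through by 2: (-16 + 2i) / 13
= -16/13 + (2/13)i


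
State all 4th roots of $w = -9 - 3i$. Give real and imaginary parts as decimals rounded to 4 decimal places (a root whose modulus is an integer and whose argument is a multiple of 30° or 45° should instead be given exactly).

|w| = sqrt(90) ≈ 9.486833, arg(w) ≈ 198.434949°
Root modulus = sqrt(90)^(1/4) ≈ 1.755013
Root arguments: θ_k = (arg(w) + 360°k)/4 for k = 0, 1, ..., 3
Compute each root as (root modulus)(cos θ_k + i sin θ_k) using full-precision intermediates, then round to 4 decimal places.
Roots: 1.1373 + 1.3367i, -1.3367 + 1.1373i, -1.1373 - 1.3367i, 1.3367 - 1.1373i


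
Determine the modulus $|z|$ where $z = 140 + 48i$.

|z| = sqrt(a^2 + b^2) = sqrt(140^2 + 48^2) = sqrt(21904) = 148


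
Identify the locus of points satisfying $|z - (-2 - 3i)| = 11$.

|z - z0| = r describes a circle centered at z0 with radius r
Here z0 = -2 - 3i and r = 11
Locus: Circle centered at (-2, -3) with radius 11


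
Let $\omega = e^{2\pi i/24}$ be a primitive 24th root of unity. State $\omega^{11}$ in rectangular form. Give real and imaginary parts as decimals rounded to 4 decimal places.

ω^11 = e^(2πi·11/24) = e^(i·11π/12)
= cos(11π/12) + i sin(11π/12)
= -0.9659 + 0.2588i


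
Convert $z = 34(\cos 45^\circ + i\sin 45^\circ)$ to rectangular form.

a = r cos θ = 34 * sqrt(2)/2 = 17*sqrt(2)
b = r sin θ = 34 * sqrt(2)/2 = 17*sqrt(2)
z = 17*sqrt(2) + 17*sqrt(2)i


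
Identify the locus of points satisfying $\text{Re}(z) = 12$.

Re(z) = x where z = x + yi; the equation x = 12 is satisfied by all points with that x-coordinate
Locus: Vertical line x = 12


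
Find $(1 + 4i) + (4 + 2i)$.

(1 + 4) + (4 + 2)i = 5 + 6i


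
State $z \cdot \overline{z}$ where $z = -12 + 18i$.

z * conjugate(z) = |z|^2 = a^2 + b^2
= (-12)^2 + 18^2 = 468


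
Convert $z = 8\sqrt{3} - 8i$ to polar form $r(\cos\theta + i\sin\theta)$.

r = |z| = sqrt(a^2 + b^2) = sqrt((8*sqrt(3))^2 + (-8)^2) = sqrt(192 + 64) = sqrt(256) = 16
θ = arctan(b/a) = arctan(-8/13.8564) (quadrant-adjusted) = 330°
z = 16(cos 330° + i sin 330°)


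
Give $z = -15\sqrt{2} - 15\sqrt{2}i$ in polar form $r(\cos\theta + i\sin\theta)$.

r = |z| = sqrt(a^2 + b^2) = sqrt((-15*sqrt(2))^2 + (-15*sqrt(2))^2) = sqrt(450 + 450) = sqrt(900) = 30
θ = arctan(b/a) = arctan(-21.2132/-21.2132) (quadrant-adjusted) = 225°
z = 30(cos 225° + i sin 225°)


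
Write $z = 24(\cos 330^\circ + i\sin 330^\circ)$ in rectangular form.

a = r cos θ = 24 * sqrt(3)/2 = 12*sqrt(3)
b = r sin θ = 24 * -1/2 = -12
z = 12*sqrt(3) - 12i


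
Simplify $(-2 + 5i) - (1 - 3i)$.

(-2 - 1) + (5 - (-3))i = -3 + 8i


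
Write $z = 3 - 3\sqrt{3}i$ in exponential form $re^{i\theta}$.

r = |z| = sqrt((3)^2 + (-3*sqrt(3))^2) = sqrt(9 + 27) = sqrt(36) = 6
θ = arctan(b/a) = arctan(-5.1962/3) (quadrant-adjusted) = -60° = -π/3
z = 6e^(-i*π/3)


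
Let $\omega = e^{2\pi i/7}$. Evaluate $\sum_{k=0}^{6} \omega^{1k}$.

Let ζ = ω^1 = e^(2πi·1/7). Since 7 ∤ 1, ζ ≠ 1.
Sum = Σ_{k=0}^{6} ζ^k = (ζ^7 - 1)/(ζ - 1) = (ω^{1·7} - 1)/(ζ - 1) = (1 - 1)/(ζ - 1) = 0


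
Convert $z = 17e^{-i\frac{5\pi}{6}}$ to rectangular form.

a = r cos θ = 17 * -sqrt(3)/2 = -17*sqrt(3)/2
b = r sin θ = 17 * -1/2 = -17/2
z = -17*sqrt(3)/2 - (17/2)i


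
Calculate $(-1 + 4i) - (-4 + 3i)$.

(-1 - (-4)) + (4 - 3)i = 3 + i


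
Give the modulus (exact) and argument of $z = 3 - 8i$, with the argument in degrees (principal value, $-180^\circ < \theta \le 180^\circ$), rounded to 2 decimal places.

|z| = sqrt(3^2 + (-8)^2) = sqrt(73)
arg(z) = arctan(b/a) = arctan(-8/3) (quadrant-adjusted) = -69.44°


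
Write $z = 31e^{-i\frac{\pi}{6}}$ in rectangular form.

a = r cos θ = 31 * sqrt(3)/2 = 31*sqrt(3)/2
b = r sin θ = 31 * -1/2 = -31/2
z = 31*sqrt(3)/2 - (31/2)i


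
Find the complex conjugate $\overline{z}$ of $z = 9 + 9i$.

If z = a + bi, then conjugate(z) = a - bi
conjugate(9 + 9i) = 9 - 9i


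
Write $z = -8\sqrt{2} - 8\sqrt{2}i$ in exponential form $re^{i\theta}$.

r = |z| = sqrt((-8*sqrt(2))^2 + (-8*sqrt(2))^2) = sqrt(128 + 128) = sqrt(256) = 16
θ = arctan(b/a) = arctan(-11.3137/-11.3137) (quadrant-adjusted) = -135° = -3π/4
z = 16e^(-i*3π/4)


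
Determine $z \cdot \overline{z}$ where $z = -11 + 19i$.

z * conjugate(z) = |z|^2 = a^2 + b^2
= (-11)^2 + 19^2 = 482


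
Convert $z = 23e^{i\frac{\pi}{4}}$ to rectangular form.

a = r cos θ = 23 * sqrt(2)/2 = 23*sqrt(2)/2
b = r sin θ = 23 * sqrt(2)/2 = 23*sqrt(2)/2
z = 23*sqrt(2)/2 + (23*sqrt(2)/2)i


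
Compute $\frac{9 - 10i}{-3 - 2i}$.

Multiply numerator and denominator by conjugate (-3 + 2i):
= (9 - 10i)(-3 + 2i) / ((-3)^2 + (-2)^2)
= (-7 + 48i) / 13
= -7/13 + (48/13)i


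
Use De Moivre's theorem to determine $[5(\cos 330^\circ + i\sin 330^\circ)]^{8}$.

By De Moivre: z^n = r^n(cos(nθ) + i sin(nθ))
= 5^8(cos(8*330°) + i sin(8*330°))
= 390625(cos 120° + i sin 120°)
= -390625/2 + (390625*sqrt(3)/2)i


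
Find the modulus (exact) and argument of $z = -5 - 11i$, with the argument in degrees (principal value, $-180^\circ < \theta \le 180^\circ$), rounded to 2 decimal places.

|z| = sqrt((-5)^2 + (-11)^2) = sqrt(146)
arg(z) = arctan(b/a) = arctan(-11/-5) (quadrant-adjusted) = -114.44°


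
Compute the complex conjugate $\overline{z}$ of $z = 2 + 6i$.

If z = a + bi, then conjugate(z) = a - bi
conjugate(2 + 6i) = 2 - 6i


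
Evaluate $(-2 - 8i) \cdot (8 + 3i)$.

(a1*a2 - b1*b2) + (a1*b2 + b1*a2)i
= (-16 - (-24)) + (-6 + (-64))i
= 8 - 70i


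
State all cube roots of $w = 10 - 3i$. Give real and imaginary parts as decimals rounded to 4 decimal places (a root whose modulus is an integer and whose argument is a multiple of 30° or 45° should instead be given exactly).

|w| = sqrt(109) ≈ 10.440307, arg(w) ≈ 343.300756°
Root modulus = sqrt(109)^(1/3) ≈ 2.185602
Root arguments: θ_k = (arg(w) + 360°k)/3 for k = 0, 1, ..., 2
Compute each root as (root modulus)(cos θ_k + i sin θ_k) using full-precision intermediates, then round to 4 decimal places.
Roots: -0.9040 + 1.9899i, -1.2712 - 1.7779i, 2.1753 - 0.2120i


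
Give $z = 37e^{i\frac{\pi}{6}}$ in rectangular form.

a = r cos θ = 37 * sqrt(3)/2 = 37*sqrt(3)/2
b = r sin θ = 37 * 1/2 = 37/2
z = 37*sqrt(3)/2 + (37/2)i


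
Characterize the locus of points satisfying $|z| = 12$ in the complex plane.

|z| = 12 means sqrt(x^2 + y^2) = 12
This is a circle of radius 12 centered at the origin


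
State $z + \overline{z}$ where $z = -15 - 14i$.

z + conjugate(z) = (a + bi) + (a - bi) = 2a
= 2 * (-15) = -30


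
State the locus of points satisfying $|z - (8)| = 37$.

|z - z0| = r describes a circle centered at z0 with radius r
Here z0 = 8 and r = 37
Locus: Circle centered at (8, 0) with radius 37


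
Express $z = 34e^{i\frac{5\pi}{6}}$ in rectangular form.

a = r cos θ = 34 * -sqrt(3)/2 = -17*sqrt(3)
b = r sin θ = 34 * 1/2 = 17
z = -17*sqrt(3) + 17i


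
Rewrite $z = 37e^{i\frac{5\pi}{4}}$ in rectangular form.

a = r cos θ = 37 * -sqrt(2)/2 = -37*sqrt(2)/2
b = r sin θ = 37 * -sqrt(2)/2 = -37*sqrt(2)/2
z = -37*sqrt(2)/2 - (37*sqrt(2)/2)i


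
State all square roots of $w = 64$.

|w| = 64, arg(w) = 0°
Root modulus = 64^(1/2) = 8
Root arguments: θ_k = (0° + 360°k)/2 for k = 0, 1, ..., 1
Roots: 8, -8


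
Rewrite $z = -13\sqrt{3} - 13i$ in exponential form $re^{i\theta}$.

r = |z| = sqrt((-13*sqrt(3))^2 + (-13)^2) = sqrt(507 + 169) = sqrt(676) = 26
θ = arctan(b/a) = arctan(-13/-22.5167) (quadrant-adjusted) = -150° = -5π/6
z = 26e^(-i*5π/6)


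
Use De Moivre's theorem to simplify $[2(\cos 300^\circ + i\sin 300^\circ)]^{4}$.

By De Moivre: z^n = r^n(cos(nθ) + i sin(nθ))
= 2^4(cos(4*300°) + i sin(4*300°))
= 16(cos 120° + i sin 120°)
= -8 + 8*sqrt(3)i
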